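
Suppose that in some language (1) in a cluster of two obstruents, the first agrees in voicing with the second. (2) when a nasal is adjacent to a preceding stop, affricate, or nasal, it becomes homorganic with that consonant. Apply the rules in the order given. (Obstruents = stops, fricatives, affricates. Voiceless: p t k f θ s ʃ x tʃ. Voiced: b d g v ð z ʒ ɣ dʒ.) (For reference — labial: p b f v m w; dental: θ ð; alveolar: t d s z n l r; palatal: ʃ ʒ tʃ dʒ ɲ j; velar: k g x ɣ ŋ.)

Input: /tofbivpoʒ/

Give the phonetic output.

[tovbifpoʒ]

Rule 1: /f/ before /b/ (voiced) → [v]
Rule 1: /v/ before /p/ (voiceless) → [f]
After rule 1: tovbifpoʒ
Rule 2: no segment meets the rule's conditions; no change.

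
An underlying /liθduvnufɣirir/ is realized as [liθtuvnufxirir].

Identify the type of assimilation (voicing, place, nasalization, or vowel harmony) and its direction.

voicing assimilation, progressive

/d/→[t] /ɣ/→[x].
Each target copies a feature from the preceding segment, so the direction is progressive.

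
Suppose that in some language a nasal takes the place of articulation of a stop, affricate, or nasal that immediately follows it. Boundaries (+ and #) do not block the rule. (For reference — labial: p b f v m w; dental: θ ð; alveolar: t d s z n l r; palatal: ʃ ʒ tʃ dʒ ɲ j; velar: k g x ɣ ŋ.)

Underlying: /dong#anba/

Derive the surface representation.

/n/ before /g/ (velar) → [ŋ]
/n/ before /b/ (labial) → [m]

[doŋg#amba]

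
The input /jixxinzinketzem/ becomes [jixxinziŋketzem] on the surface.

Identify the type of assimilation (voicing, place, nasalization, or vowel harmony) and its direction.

place assimilation, regressive

/n/→[ŋ].
Each target copies a feature from the following segment, so the direction is regressive.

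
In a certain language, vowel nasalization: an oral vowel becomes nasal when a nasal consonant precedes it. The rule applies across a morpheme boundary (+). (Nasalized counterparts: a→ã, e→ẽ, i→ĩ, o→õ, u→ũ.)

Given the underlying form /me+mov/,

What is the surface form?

[mẽ+mõv]

/e/ after nasal /m/ → [ẽ]
/o/ after nasal /m/ → [õ]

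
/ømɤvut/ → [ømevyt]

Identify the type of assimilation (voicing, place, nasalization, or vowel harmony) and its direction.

/ɤ/→[e] /u/→[y].
Vowels agree with the first vowel, so the harmony is progressive.

vowel harmony, progressive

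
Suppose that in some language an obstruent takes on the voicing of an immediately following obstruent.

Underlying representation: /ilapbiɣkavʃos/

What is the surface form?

[ilabbixkafʃos]

/p/ before /b/ (voiced) → [b]
/ɣ/ before /k/ (voiceless) → [x]
/v/ before /ʃ/ (voiceless) → [f]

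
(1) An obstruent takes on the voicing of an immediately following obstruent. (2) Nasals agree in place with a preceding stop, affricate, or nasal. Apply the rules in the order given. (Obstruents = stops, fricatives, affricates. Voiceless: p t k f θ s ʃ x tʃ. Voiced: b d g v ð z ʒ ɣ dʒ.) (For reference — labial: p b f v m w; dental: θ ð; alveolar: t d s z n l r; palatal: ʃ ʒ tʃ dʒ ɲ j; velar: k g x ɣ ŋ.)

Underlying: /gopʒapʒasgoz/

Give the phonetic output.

[gobʒabʒazgoz]

Rule 1: /p/ before /ʒ/ (voiced) → [b]
Rule 1: /p/ before /ʒ/ (voiced) → [b]
Rule 1: /s/ before /g/ (voiced) → [z]
After rule 1: gobʒabʒazgoz
Rule 2: no segment meets the rule's conditions; no change.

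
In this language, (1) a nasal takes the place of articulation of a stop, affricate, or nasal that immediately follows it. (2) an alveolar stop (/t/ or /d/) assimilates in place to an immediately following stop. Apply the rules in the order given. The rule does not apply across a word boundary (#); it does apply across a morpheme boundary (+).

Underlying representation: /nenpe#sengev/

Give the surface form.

Rule 1: /n/ before /p/ (labial) → [m]
Rule 1: /n/ before /g/ (velar) → [ŋ]
After rule 1: nempe#seŋgev
Rule 2: no segment meets the rule's conditions; no change.

[nempe#seŋgev]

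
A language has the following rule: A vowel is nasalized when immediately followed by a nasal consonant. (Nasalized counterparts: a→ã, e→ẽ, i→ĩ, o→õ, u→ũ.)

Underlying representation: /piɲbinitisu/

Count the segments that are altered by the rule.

2

/i/ before nasal /ɲ/ → [ĩ]
/i/ before nasal /n/ → [ĩ]
2 segments change.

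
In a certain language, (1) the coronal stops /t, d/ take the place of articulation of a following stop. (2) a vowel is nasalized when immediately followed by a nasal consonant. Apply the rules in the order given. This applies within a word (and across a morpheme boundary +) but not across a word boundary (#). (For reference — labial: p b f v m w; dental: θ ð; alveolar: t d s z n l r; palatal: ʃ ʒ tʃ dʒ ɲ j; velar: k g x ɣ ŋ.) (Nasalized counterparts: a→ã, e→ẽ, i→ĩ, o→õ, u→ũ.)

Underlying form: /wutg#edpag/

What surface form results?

Rule 1: /t/ before /g/ (velar) → [k]
Rule 1: /d/ before /p/ (labial) → [b]
After rule 1: wukg#ebpag
Rule 2: no segment meets the rule's conditions; no change.

[wukg#ebpag]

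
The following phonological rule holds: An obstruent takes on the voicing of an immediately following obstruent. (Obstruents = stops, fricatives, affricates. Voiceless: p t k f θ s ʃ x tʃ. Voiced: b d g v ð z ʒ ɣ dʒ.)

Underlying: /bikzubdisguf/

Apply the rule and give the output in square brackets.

/k/ before /z/ (voiced) → [g]
/s/ before /g/ (voiced) → [z]

[bigzubdizguf]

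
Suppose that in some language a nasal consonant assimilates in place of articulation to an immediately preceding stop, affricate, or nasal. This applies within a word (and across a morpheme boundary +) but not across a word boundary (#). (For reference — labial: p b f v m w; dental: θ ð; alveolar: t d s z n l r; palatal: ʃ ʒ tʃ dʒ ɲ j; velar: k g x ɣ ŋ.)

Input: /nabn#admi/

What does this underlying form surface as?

/n/ after /b/ (labial) → [m]
/m/ after /d/ (alveolar) → [n]

[nabm#adni]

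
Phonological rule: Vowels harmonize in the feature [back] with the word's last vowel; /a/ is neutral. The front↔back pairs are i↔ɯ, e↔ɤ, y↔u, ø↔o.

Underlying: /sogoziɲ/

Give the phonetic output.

[søgøziɲ]

/o/ harmonizes with /i/ ([-back]) → [ø]
/o/ harmonizes with /i/ ([-back]) → [ø]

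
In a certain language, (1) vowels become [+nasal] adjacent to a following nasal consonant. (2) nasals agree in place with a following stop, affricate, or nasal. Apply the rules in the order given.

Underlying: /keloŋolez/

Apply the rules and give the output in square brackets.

Rule 1: /o/ before nasal /ŋ/ → [õ]
After rule 1: kelõŋolez
Rule 2: no segment meets the rule's conditions; no change.

[kelõŋolez]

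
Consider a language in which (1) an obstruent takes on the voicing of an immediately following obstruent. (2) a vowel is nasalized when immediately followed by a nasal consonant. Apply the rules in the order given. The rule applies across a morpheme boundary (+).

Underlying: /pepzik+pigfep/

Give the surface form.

[pebzik+pikfep]

Rule 1: /p/ before /z/ (voiced) → [b]
Rule 1: /g/ before /f/ (voiceless) → [k]
After rule 1: pebzik+pikfep
Rule 2: no segment meets the rule's conditions; no change.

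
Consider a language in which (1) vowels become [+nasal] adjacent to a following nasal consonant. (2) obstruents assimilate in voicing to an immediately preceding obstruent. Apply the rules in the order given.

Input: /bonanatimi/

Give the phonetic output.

Rule 1: /o/ before nasal /n/ → [õ]
Rule 1: /a/ before nasal /n/ → [ã]
Rule 1: /i/ before nasal /m/ → [ĩ]
After rule 1: bõnãnatĩmi
Rule 2: no segment meets the rule's conditions; no change.

[bõnãnatĩmi]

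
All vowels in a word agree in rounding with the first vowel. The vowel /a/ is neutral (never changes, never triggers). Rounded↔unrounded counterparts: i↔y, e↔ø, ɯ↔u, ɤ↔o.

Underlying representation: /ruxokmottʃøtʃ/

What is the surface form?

no segment meets the rule's conditions; no change.

[ruxokmottʃøtʃ]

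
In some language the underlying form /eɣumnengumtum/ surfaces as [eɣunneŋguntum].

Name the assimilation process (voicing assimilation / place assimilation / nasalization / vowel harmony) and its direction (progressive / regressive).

/m/→[n] /n/→[ŋ] /m/→[n].
Each target copies a feature from the following segment, so the direction is regressive.

place assimilation, regressive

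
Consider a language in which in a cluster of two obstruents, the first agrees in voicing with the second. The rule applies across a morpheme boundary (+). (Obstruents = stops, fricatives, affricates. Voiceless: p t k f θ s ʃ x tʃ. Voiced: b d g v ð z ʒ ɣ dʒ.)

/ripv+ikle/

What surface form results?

/p/ before /v/ (voiced) → [b]

[ribv+ikle]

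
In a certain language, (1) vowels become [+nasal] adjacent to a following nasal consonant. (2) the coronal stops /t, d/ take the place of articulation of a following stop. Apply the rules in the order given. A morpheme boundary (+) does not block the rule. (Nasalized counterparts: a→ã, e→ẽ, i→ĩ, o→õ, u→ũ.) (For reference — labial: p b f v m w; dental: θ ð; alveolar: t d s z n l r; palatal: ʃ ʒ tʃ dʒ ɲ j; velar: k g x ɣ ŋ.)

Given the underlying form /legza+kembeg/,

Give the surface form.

[legza+kẽmbeg]

Rule 1: /e/ before nasal /m/ → [ẽ]
After rule 1: legza+kẽmbeg
Rule 2: no segment meets the rule's conditions; no change.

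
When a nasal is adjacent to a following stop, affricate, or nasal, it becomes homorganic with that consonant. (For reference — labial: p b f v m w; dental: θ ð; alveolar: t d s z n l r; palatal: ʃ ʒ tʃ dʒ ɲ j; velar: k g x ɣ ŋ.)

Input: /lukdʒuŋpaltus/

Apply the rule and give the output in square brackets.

/ŋ/ before /p/ (labial) → [m]

[lukdʒumpaltus]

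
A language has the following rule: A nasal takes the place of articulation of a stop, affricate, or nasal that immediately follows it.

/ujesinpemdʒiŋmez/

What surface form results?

/n/ before /p/ (labial) → [m]
/m/ before /dʒ/ (palatal) → [ɲ]
/ŋ/ before /m/ (labial) → [m]

[ujesimpeɲdʒimmez]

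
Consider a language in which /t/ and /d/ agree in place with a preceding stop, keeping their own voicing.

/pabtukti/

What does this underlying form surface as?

/t/ after /b/ (labial) → [p]
/t/ after /k/ (velar) → [k]

[pabpukki]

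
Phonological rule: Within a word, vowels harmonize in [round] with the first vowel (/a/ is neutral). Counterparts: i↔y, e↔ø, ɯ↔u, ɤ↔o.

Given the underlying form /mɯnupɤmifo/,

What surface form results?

[mɯnɯpɤmifɤ]

/u/ harmonizes with /ɯ/ ([-round]) → [ɯ]
/o/ harmonizes with /ɯ/ ([-round]) → [ɤ]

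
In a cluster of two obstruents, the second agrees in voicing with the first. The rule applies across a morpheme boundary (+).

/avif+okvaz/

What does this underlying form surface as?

/v/ after /k/ (voiceless) → [f]

[avif+okfaz]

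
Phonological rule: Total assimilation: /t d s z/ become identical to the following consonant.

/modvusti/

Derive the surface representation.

/d/ before /v/ → [v] (total assimilation)
/s/ before /t/ → [t] (total assimilation)

[movvutti]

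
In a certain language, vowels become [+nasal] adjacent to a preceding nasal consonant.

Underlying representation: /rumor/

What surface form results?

/o/ after nasal /m/ → [õ]

[rumõr]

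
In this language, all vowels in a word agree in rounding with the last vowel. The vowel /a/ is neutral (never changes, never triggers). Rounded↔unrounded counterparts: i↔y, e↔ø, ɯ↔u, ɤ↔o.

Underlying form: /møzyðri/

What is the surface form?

/ø/ harmonizes with /i/ ([-round]) → [e]
/y/ harmonizes with /i/ ([-round]) → [i]

[meziðri]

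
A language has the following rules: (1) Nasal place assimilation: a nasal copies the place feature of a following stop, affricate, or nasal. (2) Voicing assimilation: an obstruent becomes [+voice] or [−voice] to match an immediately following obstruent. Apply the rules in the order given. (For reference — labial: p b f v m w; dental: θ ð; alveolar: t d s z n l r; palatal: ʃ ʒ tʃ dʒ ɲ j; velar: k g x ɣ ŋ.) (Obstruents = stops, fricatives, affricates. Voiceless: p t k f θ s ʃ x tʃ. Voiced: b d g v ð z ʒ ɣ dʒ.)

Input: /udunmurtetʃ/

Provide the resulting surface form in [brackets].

[udummurtetʃ]

Rule 1: /n/ before /m/ (labial) → [m]
After rule 1: udummurtetʃ
Rule 2: no segment meets the rule's conditions; no change.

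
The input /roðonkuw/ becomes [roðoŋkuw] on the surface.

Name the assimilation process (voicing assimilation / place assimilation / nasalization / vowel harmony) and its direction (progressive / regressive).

place assimilation, regressive

/n/→[ŋ].
Each target copies a feature from the following segment, so the direction is regressive.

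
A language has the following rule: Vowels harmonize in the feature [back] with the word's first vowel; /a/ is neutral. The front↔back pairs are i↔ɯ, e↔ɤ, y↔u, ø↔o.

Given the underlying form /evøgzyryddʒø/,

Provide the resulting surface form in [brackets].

[evøgzyryddʒø]

no segment meets the rule's conditions; no change.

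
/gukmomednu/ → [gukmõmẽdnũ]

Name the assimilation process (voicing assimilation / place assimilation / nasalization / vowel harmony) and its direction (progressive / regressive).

nasalization, progressive

/o/→[õ] /e/→[ẽ] /u/→[ũ].
Each target copies a feature from the preceding segment, so the direction is progressive.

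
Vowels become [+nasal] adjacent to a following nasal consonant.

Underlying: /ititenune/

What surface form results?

[ititẽnũne]

/e/ before nasal /n/ → [ẽ]
/u/ before nasal /n/ → [ũ]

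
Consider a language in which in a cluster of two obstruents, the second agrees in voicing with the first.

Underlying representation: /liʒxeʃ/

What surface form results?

[liʒɣeʃ]

/x/ after /ʒ/ (voiced) → [ɣ]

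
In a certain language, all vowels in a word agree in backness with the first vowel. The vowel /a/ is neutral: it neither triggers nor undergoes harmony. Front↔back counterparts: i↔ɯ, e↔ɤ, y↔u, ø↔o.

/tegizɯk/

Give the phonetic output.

[tegizik]

/ɯ/ harmonizes with /e/ ([-back]) → [i]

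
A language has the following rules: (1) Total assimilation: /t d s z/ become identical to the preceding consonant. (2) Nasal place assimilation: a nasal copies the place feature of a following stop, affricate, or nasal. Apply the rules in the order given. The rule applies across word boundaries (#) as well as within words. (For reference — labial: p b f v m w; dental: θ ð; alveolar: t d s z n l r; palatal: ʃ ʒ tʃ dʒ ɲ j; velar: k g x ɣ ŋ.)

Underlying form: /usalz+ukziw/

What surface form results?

[usall+ukkiw]

Rule 1: /z/ after /l/ → [l] (total assimilation)
Rule 1: /z/ after /k/ → [k] (total assimilation)
After rule 1: usall+ukkiw
Rule 2: no segment meets the rule's conditions; no change.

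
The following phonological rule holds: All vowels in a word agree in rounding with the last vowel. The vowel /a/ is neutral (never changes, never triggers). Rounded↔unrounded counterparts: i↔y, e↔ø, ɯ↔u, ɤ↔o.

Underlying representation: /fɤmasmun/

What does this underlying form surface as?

[fomasmun]

/ɤ/ harmonizes with /u/ ([+round]) → [o]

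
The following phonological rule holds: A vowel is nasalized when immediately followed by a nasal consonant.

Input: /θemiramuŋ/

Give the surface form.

[θẽmirãmũŋ]

/e/ before nasal /m/ → [ẽ]
/a/ before nasal /m/ → [ã]
/u/ before nasal /ŋ/ → [ũ]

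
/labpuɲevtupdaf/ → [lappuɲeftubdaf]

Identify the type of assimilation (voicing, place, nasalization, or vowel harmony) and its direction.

/b/→[p] /v/→[f] /p/→[b].
Each target copies a feature from the following segment, so the direction is regressive.

voicing assimilation, regressive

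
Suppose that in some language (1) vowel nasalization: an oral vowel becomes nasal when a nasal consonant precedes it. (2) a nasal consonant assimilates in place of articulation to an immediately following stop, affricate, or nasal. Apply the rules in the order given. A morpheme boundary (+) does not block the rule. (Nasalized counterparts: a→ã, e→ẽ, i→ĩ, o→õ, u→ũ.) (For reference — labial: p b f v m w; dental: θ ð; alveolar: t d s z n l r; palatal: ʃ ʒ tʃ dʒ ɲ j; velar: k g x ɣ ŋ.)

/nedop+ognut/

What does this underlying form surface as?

[nẽdop+ognũt]

Rule 1: /e/ after nasal /n/ → [ẽ]
Rule 1: /u/ after nasal /n/ → [ũ]
After rule 1: nẽdop+ognũt
Rule 2: no segment meets the rule's conditions; no change.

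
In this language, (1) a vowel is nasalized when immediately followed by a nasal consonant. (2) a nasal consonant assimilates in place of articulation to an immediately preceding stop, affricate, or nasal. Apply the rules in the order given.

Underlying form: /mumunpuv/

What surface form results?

[mũmũnpuv]

Rule 1: /u/ before nasal /m/ → [ũ]
Rule 1: /u/ before nasal /n/ → [ũ]
After rule 1: mũmũnpuv
Rule 2: no segment meets the rule's conditions; no change.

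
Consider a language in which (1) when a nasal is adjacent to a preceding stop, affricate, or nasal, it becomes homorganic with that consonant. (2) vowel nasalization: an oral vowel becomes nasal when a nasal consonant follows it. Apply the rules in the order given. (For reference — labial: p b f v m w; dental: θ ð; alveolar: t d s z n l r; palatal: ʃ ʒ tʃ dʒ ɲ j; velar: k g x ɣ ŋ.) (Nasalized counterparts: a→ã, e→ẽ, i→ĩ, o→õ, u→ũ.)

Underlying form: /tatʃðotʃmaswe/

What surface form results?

[tatʃðotʃɲaswe]

Rule 1: /m/ after /tʃ/ (palatal) → [ɲ]
After rule 1: tatʃðotʃɲaswe
Rule 2: no segment meets the rule's conditions; no change.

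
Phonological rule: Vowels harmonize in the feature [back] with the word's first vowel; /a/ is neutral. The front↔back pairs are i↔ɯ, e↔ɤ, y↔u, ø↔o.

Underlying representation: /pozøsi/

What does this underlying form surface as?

[pozosɯ]

/ø/ harmonizes with /o/ ([+back]) → [o]
/i/ harmonizes with /o/ ([+back]) → [ɯ]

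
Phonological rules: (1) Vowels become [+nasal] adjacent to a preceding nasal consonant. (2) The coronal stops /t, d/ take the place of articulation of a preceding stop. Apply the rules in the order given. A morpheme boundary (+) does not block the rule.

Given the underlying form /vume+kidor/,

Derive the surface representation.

[vumẽ+kidor]

Rule 1: /e/ after nasal /m/ → [ẽ]
After rule 1: vumẽ+kidor
Rule 2: no segment meets the rule's conditions; no change.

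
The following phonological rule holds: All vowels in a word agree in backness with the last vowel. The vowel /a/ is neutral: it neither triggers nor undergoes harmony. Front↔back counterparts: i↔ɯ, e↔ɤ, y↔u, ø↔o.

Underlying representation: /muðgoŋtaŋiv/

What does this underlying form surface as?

/u/ harmonizes with /i/ ([-back]) → [y]
/o/ harmonizes with /i/ ([-back]) → [ø]

[myðgøŋtaŋiv]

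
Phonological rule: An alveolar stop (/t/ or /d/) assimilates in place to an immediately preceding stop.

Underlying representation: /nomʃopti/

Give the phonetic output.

/t/ after /p/ (labial) → [p]

[nomʃoppi]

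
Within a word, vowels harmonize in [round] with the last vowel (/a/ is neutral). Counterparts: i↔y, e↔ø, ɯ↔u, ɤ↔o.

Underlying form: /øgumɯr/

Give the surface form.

/ø/ harmonizes with /ɯ/ ([-round]) → [e]
/u/ harmonizes with /ɯ/ ([-round]) → [ɯ]

[egɯmɯr]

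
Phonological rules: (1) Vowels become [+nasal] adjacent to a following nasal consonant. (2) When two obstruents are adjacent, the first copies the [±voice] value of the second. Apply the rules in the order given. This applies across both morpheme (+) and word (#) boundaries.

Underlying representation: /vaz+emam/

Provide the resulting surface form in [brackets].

Rule 1: /e/ before nasal /m/ → [ẽ]
Rule 1: /a/ before nasal /m/ → [ã]
After rule 1: vaz+ẽmãm
Rule 2: no segment meets the rule's conditions; no change.

[vaz+ẽmãm]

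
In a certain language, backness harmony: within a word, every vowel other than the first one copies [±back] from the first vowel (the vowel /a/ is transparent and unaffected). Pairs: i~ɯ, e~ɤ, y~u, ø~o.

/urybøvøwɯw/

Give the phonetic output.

/y/ harmonizes with /u/ ([+back]) → [u]
/ø/ harmonizes with /u/ ([+back]) → [o]
/ø/ harmonizes with /u/ ([+back]) → [o]

[urubovowɯw]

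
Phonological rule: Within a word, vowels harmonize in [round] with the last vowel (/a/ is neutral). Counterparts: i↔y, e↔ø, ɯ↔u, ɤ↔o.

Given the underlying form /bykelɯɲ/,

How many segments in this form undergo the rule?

/y/ harmonizes with /ɯ/ ([-round]) → [i]
1 segment changes.

1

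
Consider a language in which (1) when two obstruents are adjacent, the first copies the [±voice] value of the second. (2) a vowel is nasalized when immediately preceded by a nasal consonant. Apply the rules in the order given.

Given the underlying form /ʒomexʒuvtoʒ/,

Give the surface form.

[ʒomẽɣʒuftoʒ]

Rule 1: /x/ before /ʒ/ (voiced) → [ɣ]
Rule 1: /v/ before /t/ (voiceless) → [f]
After rule 1: ʒomeɣʒuftoʒ
Rule 2: /e/ after nasal /m/ → [ẽ]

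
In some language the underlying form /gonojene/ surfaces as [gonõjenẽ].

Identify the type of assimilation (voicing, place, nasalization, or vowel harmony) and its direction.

/o/→[õ] /e/→[ẽ].
Each target copies a feature from the preceding segment, so the direction is progressive.

nasalization, progressive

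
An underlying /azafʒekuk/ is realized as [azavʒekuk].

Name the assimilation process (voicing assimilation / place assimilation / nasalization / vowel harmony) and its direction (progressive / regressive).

voicing assimilation, regressive

/f/→[v].
Each target copies a feature from the following segment, so the direction is regressive.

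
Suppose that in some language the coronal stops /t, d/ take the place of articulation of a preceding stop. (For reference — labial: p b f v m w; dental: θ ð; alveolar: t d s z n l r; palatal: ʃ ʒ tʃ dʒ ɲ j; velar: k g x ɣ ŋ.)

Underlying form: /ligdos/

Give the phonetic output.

[liggos]

/d/ after /g/ (velar) → [g]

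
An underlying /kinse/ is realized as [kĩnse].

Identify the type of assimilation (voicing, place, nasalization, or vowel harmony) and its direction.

nasalization, regressive

/i/→[ĩ].
Each target copies a feature from the following segment, so the direction is regressive.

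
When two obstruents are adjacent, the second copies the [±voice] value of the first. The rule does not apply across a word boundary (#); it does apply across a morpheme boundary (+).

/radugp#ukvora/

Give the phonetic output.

/p/ after /g/ (voiced) → [b]
/v/ after /k/ (voiceless) → [f]

[radugb#ukfora]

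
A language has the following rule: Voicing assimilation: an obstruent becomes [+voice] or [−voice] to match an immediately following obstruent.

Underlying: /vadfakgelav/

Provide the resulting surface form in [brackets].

[vatfaggelav]

/d/ before /f/ (voiceless) → [t]
/k/ before /g/ (voiced) → [g]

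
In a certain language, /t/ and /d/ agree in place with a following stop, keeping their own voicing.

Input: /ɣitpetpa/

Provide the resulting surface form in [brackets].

[ɣippeppa]

/t/ before /p/ (labial) → [p]
/t/ before /p/ (labial) → [p]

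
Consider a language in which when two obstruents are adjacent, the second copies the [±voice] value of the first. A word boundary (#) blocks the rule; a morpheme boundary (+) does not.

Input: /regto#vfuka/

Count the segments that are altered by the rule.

2

/t/ after /g/ (voiced) → [d]
/f/ after /v/ (voiced) → [v]
2 segments change.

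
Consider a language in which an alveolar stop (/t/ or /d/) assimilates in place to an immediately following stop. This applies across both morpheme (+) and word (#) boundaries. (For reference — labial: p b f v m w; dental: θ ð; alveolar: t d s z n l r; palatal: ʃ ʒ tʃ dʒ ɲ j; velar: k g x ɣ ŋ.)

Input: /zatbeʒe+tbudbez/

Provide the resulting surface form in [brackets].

[zapbeʒe+pbubbez]

/t/ before /b/ (labial) → [p]
/t/ before /b/ (labial) → [p]
/d/ before /b/ (labial) → [b]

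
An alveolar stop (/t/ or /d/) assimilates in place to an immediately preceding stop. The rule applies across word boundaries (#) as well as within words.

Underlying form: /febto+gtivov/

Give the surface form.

[febpo+gkivov]

/t/ after /b/ (labial) → [p]
/t/ after /g/ (velar) → [k]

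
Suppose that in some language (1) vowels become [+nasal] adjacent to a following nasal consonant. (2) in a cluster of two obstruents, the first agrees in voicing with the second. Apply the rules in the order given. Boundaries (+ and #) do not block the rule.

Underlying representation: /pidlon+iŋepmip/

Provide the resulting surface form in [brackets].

[pidlõn+ĩŋepmip]

Rule 1: /o/ before nasal /n/ → [õ]
Rule 1: /i/ before nasal /ŋ/ → [ĩ]
After rule 1: pidlõn+ĩŋepmip
Rule 2: no segment meets the rule's conditions; no change.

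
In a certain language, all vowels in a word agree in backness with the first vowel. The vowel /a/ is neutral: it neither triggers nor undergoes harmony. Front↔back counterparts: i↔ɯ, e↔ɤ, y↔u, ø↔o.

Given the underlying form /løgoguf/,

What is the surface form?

[løgøgyf]

/o/ harmonizes with /ø/ ([-back]) → [ø]
/u/ harmonizes with /ø/ ([-back]) → [y]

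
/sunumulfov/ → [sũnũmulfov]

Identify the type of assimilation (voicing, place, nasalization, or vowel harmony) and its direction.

nasalization, regressive

/u/→[ũ] /u/→[ũ].
Each target copies a feature from the following segment, so the direction is regressive.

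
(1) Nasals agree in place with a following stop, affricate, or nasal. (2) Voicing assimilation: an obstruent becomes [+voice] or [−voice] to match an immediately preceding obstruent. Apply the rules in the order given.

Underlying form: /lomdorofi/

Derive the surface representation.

Rule 1: /m/ before /d/ (alveolar) → [n]
After rule 1: londorofi
Rule 2: no segment meets the rule's conditions; no change.

[londorofi]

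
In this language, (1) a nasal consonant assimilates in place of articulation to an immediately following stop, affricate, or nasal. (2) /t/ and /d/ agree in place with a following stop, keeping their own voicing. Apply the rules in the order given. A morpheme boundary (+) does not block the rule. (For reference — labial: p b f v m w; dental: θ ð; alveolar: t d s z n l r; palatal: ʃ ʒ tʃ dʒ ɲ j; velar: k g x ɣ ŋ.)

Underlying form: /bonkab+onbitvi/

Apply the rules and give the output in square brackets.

Rule 1: /n/ before /k/ (velar) → [ŋ]
Rule 1: /n/ before /b/ (labial) → [m]
After rule 1: boŋkab+ombitvi
Rule 2: no segment meets the rule's conditions; no change.

[boŋkab+ombitvi]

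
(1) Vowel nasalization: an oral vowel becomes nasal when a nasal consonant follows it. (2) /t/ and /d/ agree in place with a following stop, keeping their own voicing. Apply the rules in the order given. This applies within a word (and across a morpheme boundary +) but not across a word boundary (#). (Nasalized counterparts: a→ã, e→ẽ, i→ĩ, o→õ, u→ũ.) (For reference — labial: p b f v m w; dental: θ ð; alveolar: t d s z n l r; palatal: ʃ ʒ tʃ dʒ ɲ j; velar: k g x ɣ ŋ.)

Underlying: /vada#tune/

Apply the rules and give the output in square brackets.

[vada#tũne]

Rule 1: /u/ before nasal /n/ → [ũ]
After rule 1: vada#tũne
Rule 2: no segment meets the rule's conditions; no change.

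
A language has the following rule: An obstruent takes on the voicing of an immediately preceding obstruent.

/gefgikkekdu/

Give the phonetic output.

[gefkikkektu]

/g/ after /f/ (voiceless) → [k]
/d/ after /k/ (voiceless) → [t]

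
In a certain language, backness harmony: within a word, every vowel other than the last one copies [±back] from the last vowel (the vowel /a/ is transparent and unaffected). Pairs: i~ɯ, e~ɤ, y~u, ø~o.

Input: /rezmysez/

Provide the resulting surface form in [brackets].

no segment meets the rule's conditions; no change.

[rezmysez]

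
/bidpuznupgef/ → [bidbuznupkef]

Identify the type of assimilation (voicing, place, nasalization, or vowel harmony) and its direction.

voicing assimilation, progressive

/p/→[b] /g/→[k].
Each target copies a feature from the preceding segment, so the direction is progressive.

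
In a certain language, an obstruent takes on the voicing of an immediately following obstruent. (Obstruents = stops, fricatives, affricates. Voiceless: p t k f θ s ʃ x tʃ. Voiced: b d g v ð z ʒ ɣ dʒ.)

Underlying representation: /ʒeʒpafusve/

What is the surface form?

[ʒeʃpafuzve]

/ʒ/ before /p/ (voiceless) → [ʃ]
/s/ before /v/ (voiced) → [z]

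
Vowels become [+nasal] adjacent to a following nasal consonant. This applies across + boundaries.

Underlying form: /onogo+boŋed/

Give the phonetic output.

[õnogo+bõŋed]

/o/ before nasal /n/ → [õ]
/o/ before nasal /ŋ/ → [õ]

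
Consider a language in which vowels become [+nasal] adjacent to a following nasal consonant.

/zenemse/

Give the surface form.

/e/ before nasal /n/ → [ẽ]
/e/ before nasal /m/ → [ẽ]

[zẽnẽmse]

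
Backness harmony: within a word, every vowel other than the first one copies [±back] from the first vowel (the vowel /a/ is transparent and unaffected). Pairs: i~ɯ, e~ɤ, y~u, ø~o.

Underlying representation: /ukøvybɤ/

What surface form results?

/ø/ harmonizes with /u/ ([+back]) → [o]
/y/ harmonizes with /u/ ([+back]) → [u]

[ukovubɤ]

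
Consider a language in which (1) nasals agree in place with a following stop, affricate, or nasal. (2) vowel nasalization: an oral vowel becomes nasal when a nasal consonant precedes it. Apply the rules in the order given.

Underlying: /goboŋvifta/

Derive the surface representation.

Rule 1: no segment meets the rule's conditions; no change.
After rule 1: goboŋvifta
Rule 2: no segment meets the rule's conditions; no change.

[goboŋvifta]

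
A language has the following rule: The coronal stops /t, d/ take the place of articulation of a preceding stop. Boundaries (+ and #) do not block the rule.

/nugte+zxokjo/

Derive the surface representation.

[nugke+zxokjo]

/t/ after /g/ (velar) → [k]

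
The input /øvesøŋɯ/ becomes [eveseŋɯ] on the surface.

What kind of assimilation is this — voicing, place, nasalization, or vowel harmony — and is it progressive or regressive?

/ø/→[e] /ø/→[e].
Vowels agree with the last vowel, so the harmony is regressive.

vowel harmony, regressive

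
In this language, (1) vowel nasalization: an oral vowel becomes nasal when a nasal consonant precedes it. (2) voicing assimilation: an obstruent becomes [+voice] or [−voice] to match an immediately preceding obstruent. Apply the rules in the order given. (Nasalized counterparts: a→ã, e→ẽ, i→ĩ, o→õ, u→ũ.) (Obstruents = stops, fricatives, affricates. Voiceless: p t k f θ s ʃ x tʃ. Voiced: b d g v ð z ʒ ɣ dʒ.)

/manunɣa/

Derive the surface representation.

Rule 1: /a/ after nasal /m/ → [ã]
Rule 1: /u/ after nasal /n/ → [ũ]
After rule 1: mãnũnɣa
Rule 2: no segment meets the rule's conditions; no change.

[mãnũnɣa]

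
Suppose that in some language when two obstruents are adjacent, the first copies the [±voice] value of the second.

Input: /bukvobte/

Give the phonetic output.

/k/ before /v/ (voiced) → [g]
/b/ before /t/ (voiceless) → [p]

[bugvopte]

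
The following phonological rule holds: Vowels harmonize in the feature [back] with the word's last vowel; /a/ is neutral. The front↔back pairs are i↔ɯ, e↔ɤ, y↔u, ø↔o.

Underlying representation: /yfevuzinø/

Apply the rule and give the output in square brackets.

[yfevyzinø]

/u/ harmonizes with /ø/ ([-back]) → [y]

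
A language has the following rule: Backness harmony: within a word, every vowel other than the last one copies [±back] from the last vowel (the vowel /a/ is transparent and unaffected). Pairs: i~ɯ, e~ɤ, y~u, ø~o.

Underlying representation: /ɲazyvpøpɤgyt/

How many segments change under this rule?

1

/ɤ/ harmonizes with /y/ ([-back]) → [e]
1 segment changes.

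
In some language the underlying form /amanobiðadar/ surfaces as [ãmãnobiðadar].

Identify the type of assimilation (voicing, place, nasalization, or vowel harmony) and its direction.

/a/→[ã] /a/→[ã].
Each target copies a feature from the following segment, so the direction is regressive.

nasalization, regressive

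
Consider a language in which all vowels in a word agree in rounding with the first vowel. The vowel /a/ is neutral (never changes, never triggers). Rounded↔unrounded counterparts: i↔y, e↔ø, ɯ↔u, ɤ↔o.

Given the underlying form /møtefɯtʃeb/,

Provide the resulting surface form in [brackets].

[møtøfutʃøb]

/e/ harmonizes with /ø/ ([+round]) → [ø]
/ɯ/ harmonizes with /ø/ ([+round]) → [u]
/e/ harmonizes with /ø/ ([+round]) → [ø]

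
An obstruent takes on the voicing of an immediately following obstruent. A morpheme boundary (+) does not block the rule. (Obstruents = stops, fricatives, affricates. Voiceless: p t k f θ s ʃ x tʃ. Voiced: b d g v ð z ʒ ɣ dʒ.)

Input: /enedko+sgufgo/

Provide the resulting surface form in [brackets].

/d/ before /k/ (voiceless) → [t]
/s/ before /g/ (voiced) → [z]
/f/ before /g/ (voiced) → [v]

[enetko+zguvgo]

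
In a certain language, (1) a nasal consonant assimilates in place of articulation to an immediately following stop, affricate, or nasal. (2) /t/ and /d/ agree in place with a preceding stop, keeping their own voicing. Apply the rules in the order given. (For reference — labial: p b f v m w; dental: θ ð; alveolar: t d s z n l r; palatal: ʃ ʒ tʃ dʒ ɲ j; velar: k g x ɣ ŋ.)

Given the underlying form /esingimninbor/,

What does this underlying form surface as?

Rule 1: /n/ before /g/ (velar) → [ŋ]
Rule 1: /m/ before /n/ (alveolar) → [n]
Rule 1: /n/ before /b/ (labial) → [m]
After rule 1: esiŋginnimbor
Rule 2: no segment meets the rule's conditions; no change.

[esiŋginnimbor]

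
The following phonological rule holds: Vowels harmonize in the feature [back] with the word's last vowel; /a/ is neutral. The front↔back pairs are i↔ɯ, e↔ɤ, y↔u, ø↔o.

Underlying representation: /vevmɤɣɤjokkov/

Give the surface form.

/e/ harmonizes with /o/ ([+back]) → [ɤ]

[vɤvmɤɣɤjokkov]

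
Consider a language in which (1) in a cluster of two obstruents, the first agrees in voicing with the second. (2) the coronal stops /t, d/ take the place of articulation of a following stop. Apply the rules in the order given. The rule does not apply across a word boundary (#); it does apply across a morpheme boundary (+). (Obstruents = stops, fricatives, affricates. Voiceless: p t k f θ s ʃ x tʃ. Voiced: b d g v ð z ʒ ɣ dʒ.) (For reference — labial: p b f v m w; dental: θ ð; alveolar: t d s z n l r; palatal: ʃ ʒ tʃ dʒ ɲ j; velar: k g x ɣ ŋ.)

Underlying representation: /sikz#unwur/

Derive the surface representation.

[sigz#unwur]

Rule 1: /k/ before /z/ (voiced) → [g]
After rule 1: sigz#unwur
Rule 2: no segment meets the rule's conditions; no change.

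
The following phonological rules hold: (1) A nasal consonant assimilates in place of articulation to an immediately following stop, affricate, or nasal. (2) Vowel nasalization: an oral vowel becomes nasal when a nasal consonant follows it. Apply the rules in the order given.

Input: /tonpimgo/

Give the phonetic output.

[tõmpĩŋgo]

Rule 1: /n/ before /p/ (labial) → [m]
Rule 1: /m/ before /g/ (velar) → [ŋ]
After rule 1: tompiŋgo
Rule 2: /o/ before nasal /m/ → [õ]
Rule 2: /i/ before nasal /ŋ/ → [ĩ]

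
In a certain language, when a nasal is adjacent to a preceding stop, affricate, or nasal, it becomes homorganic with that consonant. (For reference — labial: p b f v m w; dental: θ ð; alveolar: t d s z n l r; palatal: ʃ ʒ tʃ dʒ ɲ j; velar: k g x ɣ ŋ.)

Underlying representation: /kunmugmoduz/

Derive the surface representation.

/m/ after /n/ (alveolar) → [n]
/m/ after /g/ (velar) → [ŋ]

[kunnugŋoduz]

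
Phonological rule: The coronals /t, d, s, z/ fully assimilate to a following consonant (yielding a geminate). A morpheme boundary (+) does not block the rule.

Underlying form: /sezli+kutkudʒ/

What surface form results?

/z/ before /l/ → [l] (total assimilation)
/t/ before /k/ → [k] (total assimilation)

[selli+kukkudʒ]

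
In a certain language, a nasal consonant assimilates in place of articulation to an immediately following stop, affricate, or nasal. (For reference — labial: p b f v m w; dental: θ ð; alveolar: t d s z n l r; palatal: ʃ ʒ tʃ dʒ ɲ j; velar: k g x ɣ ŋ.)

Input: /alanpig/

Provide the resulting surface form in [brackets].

[alampig]

/n/ before /p/ (labial) → [m]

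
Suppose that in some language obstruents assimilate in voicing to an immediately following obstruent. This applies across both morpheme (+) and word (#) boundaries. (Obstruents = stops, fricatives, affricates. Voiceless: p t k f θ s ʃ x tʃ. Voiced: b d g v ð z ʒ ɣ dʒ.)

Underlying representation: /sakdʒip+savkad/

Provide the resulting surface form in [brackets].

[sagdʒip+safkad]

/k/ before /dʒ/ (voiced) → [g]
/v/ before /k/ (voiceless) → [f]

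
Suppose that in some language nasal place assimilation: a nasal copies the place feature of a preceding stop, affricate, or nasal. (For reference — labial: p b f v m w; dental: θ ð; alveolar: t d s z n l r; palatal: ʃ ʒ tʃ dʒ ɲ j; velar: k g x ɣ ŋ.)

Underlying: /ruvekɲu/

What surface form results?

/ɲ/ after /k/ (velar) → [ŋ]

[ruvekŋu]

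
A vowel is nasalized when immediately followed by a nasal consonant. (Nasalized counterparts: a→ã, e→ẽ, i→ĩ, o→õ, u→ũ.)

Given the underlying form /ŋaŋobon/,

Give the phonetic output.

/a/ before nasal /ŋ/ → [ã]
/o/ before nasal /n/ → [õ]

[ŋãŋobõn]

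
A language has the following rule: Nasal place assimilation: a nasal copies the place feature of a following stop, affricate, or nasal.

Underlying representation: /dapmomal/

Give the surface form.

no segment meets the rule's conditions; no change.

[dapmomal]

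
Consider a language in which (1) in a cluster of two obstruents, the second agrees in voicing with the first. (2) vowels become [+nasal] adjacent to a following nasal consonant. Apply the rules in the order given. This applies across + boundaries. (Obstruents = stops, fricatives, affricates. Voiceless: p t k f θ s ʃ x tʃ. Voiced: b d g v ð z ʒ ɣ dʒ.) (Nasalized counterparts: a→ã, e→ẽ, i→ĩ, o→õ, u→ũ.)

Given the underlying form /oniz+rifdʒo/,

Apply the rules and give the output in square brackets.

Rule 1: /dʒ/ after /f/ (voiceless) → [tʃ]
After rule 1: oniz+riftʃo
Rule 2: /o/ before nasal /n/ → [õ]

[õniz+riftʃo]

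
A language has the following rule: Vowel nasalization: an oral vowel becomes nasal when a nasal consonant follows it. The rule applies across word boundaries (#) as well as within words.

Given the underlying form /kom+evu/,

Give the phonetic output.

/o/ before nasal /m/ → [õ]

[kõm+evu]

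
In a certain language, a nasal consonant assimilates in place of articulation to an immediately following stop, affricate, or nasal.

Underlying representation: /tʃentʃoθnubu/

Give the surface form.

[tʃeɲtʃoθnubu]

/n/ before /tʃ/ (palatal) → [ɲ]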